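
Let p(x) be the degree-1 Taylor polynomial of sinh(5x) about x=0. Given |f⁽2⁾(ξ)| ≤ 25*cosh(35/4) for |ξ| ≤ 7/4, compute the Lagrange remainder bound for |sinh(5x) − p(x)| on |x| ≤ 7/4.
1225*cosh(35/4)/32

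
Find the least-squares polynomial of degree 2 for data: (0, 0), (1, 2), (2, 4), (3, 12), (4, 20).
6/35 + (-1/7)x + (9/7)x²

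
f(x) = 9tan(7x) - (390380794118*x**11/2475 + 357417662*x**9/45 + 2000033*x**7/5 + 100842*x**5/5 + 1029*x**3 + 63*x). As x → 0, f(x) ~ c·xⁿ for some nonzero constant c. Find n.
13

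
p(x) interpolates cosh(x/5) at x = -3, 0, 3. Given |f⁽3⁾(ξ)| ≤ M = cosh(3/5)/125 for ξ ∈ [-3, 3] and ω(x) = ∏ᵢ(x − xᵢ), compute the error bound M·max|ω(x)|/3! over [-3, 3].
sqrt(3)*cosh(3/5)/125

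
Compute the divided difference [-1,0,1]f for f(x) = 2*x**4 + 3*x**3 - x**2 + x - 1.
1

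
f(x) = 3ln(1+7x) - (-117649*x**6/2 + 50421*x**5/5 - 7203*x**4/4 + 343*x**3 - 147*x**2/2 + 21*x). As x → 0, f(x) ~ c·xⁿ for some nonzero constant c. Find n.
7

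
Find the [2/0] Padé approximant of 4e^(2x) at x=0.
8*x**2 + 8*x + 4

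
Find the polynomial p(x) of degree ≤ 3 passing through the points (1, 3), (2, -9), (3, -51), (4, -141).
-3*x**3 + 3*x**2 + 3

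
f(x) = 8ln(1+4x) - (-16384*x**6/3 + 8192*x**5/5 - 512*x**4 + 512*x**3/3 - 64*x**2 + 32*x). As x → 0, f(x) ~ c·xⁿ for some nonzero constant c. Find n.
7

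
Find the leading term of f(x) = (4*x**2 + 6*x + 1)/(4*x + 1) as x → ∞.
x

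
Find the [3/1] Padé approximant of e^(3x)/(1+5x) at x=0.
(5679*x**3/1088 + 1197*x**2/272 + 1659*x/544 + 1)/(2747*x/544 + 1)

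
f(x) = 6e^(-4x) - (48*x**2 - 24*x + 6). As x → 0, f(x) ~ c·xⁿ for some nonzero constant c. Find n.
3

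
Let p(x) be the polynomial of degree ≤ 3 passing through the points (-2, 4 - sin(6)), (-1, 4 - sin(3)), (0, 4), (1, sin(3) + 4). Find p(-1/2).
-5*sin(3)/8 + sin(6)/16 + 4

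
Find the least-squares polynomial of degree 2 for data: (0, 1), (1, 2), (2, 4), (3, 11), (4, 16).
6/7 + (13/70)x + (13/14)x²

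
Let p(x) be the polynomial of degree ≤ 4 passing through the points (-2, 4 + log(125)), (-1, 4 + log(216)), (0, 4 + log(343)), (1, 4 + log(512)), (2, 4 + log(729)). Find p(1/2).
4 + log(392*2**(3/4)*3**(19/64)*5**(9/128)*7**(7/64)/3)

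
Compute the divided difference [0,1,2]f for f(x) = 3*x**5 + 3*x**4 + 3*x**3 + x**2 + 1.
76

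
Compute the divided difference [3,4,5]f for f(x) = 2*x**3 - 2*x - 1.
24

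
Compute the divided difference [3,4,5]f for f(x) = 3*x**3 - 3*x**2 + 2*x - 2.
33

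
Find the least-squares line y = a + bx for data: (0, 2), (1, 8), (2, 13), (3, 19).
a = 21/10, b = 28/5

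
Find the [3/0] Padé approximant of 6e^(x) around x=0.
x**3 + 3*x**2 + 6*x + 6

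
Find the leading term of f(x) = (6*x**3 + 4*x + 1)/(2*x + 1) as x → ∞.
3*x**2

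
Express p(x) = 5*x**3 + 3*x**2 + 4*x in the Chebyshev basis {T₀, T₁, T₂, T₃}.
(3/2)T₀ + (31/4)T₁ + (3/2)T₂ + (5/4)T₃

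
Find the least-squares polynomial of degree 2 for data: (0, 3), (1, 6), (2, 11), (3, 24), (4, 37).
3 + (3/5)x + (2)x²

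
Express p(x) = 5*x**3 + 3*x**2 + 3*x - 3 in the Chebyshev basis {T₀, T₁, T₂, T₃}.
(-3/2)T₀ + (27/4)T₁ + (3/2)T₂ + (5/4)T₃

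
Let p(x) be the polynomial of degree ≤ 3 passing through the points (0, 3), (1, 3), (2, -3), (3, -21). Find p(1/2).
27/8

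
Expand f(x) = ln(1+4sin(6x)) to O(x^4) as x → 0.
24*x - 288*x**2 + 4464*x**3 + O(x**4)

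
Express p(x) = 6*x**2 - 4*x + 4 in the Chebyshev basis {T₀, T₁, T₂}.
(7)T₀ + (-4)T₁ + (3)T₂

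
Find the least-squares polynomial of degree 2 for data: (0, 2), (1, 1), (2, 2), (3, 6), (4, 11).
68/35 + (-139/70)x + (15/14)x²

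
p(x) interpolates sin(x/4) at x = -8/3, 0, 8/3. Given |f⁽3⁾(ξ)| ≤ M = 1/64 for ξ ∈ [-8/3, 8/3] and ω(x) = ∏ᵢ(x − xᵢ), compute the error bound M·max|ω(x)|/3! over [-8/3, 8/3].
8*sqrt(3)/729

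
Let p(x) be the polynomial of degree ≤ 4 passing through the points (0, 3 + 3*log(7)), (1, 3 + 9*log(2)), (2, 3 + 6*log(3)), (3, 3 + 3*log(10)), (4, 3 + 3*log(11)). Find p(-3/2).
3 + log(2674547297698374264627183411732207537069567390474128814152676841976093056220135929130377352411751*11**(49/128)*3**(7/32)*5**(29/32)*7**(9/128)/251084069415467230553431576928306656644094217778561380515840000000000000000000000000000000000000)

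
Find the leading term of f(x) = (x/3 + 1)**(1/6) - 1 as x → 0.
x/18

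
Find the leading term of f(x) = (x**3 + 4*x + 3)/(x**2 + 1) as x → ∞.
x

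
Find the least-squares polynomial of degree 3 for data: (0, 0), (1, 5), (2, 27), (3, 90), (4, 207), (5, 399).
23/126 + (331/756)x + (40/63)x² + (329/108)x³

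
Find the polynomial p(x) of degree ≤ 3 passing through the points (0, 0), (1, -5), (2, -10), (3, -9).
x**3 - 3*x**2 - 3*x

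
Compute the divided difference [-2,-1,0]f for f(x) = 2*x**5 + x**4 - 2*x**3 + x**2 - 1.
-16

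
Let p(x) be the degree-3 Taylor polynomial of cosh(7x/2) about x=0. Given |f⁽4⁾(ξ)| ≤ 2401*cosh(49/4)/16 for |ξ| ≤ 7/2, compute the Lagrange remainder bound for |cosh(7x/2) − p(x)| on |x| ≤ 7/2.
5764801*cosh(49/4)/6144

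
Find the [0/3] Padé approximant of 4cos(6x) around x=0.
4/(18*x**2 + 1)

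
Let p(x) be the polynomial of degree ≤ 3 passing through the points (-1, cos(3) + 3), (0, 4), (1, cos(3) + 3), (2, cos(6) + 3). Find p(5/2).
35*cos(6)/16 - 5*cos(3)/2 + 69/16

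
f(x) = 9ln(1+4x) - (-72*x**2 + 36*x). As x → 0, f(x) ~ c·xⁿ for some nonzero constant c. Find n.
3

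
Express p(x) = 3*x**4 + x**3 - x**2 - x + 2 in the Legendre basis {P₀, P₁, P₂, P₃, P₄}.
(34/15)P₀ + (-2/5)P₁ + (22/21)P₂ + (2/5)P₃ + (24/35)P₄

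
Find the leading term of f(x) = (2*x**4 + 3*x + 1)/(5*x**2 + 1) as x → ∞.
2*x**2/5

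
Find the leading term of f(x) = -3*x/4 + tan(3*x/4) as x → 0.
9*x**3/64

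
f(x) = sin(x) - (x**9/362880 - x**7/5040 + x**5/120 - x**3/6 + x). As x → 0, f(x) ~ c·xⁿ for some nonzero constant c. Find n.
11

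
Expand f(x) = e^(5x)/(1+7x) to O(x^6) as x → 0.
1 - 2*x + 53*x**2/2 - 494*x**3/3 + 28289*x**4/24 - 98699*x**5/12 + O(x**6)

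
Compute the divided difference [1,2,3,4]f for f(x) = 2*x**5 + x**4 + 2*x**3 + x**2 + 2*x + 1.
142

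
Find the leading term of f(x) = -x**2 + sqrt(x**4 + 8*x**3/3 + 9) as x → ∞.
4*x/3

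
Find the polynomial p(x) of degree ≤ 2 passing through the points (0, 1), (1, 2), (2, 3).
x + 1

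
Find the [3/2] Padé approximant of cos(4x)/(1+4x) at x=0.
(112*x**3/3 - 28*x**2/3 - 4*x + 1)/(1 - 52*x**2/3)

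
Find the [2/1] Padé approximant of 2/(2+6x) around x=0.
1/(3*x + 1)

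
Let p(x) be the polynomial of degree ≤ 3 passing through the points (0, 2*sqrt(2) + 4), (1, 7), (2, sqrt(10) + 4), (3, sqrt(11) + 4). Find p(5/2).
sqrt(2)/8 + 5*sqrt(11)/16 + 15*sqrt(10)/16 + 49/16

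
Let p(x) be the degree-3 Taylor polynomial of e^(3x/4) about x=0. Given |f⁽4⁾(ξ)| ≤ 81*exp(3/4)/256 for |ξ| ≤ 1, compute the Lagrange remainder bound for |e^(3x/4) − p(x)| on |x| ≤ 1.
27*exp(3/4)/2048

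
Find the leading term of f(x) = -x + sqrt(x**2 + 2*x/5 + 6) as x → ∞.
1/5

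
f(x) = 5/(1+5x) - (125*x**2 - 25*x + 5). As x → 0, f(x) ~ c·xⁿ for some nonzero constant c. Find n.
3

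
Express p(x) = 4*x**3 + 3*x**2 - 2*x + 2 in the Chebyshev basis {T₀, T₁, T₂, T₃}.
(7/2)T₀ + T₁ + (3/2)T₂ + T₃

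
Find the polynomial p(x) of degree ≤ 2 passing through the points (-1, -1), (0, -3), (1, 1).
3*x**2 + x - 3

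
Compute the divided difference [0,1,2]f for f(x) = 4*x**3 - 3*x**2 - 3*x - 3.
9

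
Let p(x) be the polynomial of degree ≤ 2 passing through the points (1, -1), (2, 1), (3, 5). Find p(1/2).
-5/4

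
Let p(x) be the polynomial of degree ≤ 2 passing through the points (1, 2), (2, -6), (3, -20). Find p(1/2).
15/4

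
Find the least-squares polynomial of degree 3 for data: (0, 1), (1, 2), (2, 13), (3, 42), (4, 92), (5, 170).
15/14 + (-257/84)x + (39/14)x² + (11/12)x³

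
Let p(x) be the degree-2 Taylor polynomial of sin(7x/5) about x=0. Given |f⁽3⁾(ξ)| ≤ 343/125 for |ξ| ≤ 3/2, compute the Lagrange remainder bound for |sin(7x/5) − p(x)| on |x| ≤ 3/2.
3087/2000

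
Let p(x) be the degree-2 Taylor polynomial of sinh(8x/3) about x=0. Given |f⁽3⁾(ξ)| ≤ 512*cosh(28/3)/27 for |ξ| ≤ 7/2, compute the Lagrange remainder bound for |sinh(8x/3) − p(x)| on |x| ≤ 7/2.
10976*cosh(28/3)/81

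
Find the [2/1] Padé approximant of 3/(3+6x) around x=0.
1/(2*x + 1)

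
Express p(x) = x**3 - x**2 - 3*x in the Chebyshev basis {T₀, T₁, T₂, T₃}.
(-1/2)T₀ + (-9/4)T₁ + (-1/2)T₂ + (1/4)T₃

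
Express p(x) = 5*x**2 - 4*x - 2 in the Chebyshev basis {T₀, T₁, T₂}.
(1/2)T₀ + (-4)T₁ + (5/2)T₂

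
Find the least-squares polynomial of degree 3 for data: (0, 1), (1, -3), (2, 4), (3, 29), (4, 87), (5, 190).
7/9 + (-620/189)x + (-437/252)x² + (215/108)x³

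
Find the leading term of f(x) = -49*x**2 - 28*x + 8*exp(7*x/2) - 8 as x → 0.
343*x**3/6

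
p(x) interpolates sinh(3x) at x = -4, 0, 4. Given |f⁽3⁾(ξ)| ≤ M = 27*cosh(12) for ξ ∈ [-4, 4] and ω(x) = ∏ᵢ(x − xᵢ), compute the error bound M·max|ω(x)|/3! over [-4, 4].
64*sqrt(3)*cosh(12)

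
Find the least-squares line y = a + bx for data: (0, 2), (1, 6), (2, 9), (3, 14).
a = 19/10, b = 39/10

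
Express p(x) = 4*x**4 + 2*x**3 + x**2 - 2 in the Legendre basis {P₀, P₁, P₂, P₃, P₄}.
(-13/15)P₀ + (6/5)P₁ + (62/21)P₂ + (4/5)P₃ + (32/35)P₄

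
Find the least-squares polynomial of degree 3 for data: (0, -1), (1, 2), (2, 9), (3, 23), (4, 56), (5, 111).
-15/14 + (379/84)x + (-9/4)x² + (7/6)x³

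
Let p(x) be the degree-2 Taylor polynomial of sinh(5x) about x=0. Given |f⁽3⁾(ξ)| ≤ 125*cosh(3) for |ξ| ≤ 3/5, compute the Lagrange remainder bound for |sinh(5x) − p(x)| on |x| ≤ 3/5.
9*cosh(3)/2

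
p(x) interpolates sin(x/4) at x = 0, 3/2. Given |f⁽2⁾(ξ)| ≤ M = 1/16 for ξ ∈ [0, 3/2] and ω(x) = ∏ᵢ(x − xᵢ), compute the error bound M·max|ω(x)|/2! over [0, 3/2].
9/512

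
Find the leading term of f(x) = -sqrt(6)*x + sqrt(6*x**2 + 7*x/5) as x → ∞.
7*sqrt(6)/60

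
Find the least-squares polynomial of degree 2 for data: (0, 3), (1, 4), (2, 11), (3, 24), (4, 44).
108/35 + (-83/35)x + (22/7)x²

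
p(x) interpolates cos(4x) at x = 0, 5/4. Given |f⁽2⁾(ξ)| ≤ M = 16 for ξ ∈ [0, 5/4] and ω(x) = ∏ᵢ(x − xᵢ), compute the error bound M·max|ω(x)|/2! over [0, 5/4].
25/8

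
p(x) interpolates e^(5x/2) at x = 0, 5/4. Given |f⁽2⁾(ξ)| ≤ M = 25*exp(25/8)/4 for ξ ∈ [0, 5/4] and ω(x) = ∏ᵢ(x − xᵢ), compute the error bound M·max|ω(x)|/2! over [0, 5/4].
625*exp(25/8)/512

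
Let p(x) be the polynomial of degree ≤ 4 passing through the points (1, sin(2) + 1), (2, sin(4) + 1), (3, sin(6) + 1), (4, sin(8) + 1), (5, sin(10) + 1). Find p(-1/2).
-385*sin(8)/32 + 1485*sin(6)/64 + 315*sin(10)/128 + 1 + 1155*sin(2)/128 - 693*sin(4)/32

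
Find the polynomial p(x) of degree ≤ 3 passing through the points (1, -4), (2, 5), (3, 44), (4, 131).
3*x**3 - 3*x**2 - 3*x - 1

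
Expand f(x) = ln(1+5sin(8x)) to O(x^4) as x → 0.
40*x - 800*x**2 + 62720*x**3/3 + O(x**4)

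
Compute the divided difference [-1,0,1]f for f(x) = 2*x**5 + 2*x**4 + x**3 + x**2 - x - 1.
3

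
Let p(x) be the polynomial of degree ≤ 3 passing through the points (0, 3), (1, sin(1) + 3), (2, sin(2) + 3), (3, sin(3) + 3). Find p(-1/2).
-35*sin(1)/16 - 5*sin(3)/16 + 21*sin(2)/16 + 3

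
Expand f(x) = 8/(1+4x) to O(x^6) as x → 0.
8 - 32*x + 128*x**2 - 512*x**3 + 2048*x**4 - 8192*x**5 + O(x**6)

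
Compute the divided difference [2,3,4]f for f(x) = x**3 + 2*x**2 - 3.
11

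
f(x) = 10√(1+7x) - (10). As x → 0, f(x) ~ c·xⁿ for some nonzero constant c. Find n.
1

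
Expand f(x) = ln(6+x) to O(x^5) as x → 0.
log(6) + x/6 - x**2/72 + x**3/648 - x**4/5184 + O(x**5)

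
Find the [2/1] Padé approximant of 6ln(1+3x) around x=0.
9*x*(x + 2)/(2*x + 1)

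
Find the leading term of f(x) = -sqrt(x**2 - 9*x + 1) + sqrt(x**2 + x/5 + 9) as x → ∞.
23/5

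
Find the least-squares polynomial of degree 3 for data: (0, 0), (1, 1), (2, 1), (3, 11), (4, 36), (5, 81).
5/21 + (95/63)x + (-55/21)x² + (10/9)x³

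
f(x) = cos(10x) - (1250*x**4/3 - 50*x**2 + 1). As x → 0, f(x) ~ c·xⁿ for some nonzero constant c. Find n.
6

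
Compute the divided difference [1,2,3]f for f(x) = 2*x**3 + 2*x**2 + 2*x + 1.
14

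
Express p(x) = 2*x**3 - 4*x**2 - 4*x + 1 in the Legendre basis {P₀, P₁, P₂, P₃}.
(-1/3)P₀ + (-14/5)P₁ + (-8/3)P₂ + (4/5)P₃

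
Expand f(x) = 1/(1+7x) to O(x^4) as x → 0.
1 - 7*x + 49*x**2 - 343*x**3 + O(x**4)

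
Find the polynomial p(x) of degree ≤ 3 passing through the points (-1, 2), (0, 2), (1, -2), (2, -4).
x**3 - 2*x**2 - 3*x + 2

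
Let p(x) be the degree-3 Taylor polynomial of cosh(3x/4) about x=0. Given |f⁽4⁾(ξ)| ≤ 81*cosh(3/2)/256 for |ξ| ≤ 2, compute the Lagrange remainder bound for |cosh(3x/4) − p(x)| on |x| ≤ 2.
27*cosh(3/2)/128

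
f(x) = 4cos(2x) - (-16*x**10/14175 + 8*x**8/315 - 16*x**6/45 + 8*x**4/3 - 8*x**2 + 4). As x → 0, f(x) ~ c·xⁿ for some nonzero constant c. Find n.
12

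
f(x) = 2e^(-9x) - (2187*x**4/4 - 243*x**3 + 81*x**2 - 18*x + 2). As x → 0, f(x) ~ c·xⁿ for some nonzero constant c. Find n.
5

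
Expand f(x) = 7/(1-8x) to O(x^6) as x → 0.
7 + 56*x + 448*x**2 + 3584*x**3 + 28672*x**4 + 229376*x**5 + O(x**6)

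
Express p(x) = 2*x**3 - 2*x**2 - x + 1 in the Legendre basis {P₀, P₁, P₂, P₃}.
(1/3)P₀ + (1/5)P₁ + (-4/3)P₂ + (4/5)P₃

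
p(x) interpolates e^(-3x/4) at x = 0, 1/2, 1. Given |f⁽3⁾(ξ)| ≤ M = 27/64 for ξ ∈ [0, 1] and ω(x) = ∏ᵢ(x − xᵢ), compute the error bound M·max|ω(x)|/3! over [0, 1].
sqrt(3)/512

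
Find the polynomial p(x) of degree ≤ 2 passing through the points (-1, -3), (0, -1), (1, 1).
2*x - 1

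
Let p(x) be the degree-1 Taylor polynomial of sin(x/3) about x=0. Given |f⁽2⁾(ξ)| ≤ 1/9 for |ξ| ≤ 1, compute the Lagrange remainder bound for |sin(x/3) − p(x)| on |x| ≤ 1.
1/18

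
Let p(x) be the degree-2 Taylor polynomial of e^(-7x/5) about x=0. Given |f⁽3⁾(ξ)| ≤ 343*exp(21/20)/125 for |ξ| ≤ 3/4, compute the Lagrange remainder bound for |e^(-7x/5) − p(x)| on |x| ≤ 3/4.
3087*exp(21/20)/16000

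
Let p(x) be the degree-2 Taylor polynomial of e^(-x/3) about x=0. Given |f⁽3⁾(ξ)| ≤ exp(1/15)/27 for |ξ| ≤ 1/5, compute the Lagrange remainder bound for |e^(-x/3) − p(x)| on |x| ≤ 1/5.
exp(1/15)/20250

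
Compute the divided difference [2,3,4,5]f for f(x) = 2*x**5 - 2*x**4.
222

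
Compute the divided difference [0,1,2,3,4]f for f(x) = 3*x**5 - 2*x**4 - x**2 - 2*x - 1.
28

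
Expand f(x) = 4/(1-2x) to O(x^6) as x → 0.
4 + 8*x + 16*x**2 + 32*x**3 + 64*x**4 + 128*x**5 + O(x**6)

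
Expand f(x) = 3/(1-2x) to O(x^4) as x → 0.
3 + 6*x + 12*x**2 + 24*x**3 + O(x**4)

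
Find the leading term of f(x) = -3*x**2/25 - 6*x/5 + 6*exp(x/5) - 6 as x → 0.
x**3/125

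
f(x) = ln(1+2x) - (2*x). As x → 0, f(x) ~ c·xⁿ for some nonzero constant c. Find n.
2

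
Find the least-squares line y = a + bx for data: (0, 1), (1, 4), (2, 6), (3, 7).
a = 3/2, b = 2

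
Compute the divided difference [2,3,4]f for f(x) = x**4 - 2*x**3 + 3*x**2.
40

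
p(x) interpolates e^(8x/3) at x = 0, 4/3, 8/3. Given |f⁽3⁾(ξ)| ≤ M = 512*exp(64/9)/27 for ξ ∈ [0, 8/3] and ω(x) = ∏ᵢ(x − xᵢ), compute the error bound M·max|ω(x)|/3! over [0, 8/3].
32768*sqrt(3)*exp(64/9)/19683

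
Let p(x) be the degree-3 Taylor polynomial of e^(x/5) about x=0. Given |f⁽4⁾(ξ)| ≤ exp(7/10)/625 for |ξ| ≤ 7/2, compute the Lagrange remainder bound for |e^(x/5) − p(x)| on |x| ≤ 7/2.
2401*exp(7/10)/240000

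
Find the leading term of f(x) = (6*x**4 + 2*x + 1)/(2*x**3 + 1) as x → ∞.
3*x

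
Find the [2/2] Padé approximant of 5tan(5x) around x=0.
25*x/(1 - 25*x**2/3)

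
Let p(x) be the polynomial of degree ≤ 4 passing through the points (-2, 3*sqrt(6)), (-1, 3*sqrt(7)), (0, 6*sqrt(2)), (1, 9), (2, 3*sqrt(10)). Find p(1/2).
-15*sqrt(7)/32 - 15*sqrt(10)/128 + 9*sqrt(6)/128 + 135/32 + 135*sqrt(2)/32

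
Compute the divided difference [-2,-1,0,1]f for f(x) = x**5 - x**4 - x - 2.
7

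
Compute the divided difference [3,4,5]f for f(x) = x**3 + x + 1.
12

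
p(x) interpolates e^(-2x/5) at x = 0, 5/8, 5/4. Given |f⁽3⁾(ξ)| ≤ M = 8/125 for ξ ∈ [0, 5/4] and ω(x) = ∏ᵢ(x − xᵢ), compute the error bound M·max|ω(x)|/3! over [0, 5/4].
sqrt(3)/1728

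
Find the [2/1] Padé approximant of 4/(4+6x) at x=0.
1/(3*x/2 + 1)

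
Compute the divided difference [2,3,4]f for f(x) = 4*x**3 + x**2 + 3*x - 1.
37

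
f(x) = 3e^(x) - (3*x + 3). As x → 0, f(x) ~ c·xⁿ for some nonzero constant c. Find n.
2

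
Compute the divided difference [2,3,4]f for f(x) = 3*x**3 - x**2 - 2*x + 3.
26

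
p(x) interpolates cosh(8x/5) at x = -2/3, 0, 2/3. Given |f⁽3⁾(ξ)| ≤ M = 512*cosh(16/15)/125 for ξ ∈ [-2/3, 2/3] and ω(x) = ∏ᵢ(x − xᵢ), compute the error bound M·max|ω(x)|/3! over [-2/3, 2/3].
4096*sqrt(3)*cosh(16/15)/91125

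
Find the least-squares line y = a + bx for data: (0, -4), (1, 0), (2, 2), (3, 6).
a = -19/5, b = 16/5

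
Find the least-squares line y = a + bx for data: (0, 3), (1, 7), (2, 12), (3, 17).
a = 27/10, b = 47/10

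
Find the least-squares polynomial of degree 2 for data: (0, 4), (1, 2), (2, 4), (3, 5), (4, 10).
27/7 + (-31/14)x + (13/14)x²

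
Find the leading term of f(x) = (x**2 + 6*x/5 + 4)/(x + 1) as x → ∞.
x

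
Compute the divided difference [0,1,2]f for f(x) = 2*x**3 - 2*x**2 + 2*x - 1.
4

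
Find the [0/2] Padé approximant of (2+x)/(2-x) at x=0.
1/(x**2/2 - x + 1)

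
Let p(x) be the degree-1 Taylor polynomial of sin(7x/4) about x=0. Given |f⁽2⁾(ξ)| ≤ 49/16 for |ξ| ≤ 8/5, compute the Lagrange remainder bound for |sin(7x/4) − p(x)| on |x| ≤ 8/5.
98/25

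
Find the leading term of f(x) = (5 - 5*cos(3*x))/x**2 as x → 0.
45/2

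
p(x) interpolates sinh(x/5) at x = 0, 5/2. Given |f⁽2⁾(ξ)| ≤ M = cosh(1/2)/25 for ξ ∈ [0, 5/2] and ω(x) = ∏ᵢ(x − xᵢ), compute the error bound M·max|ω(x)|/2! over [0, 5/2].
cosh(1/2)/32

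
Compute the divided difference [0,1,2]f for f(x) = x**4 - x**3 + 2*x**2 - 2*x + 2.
6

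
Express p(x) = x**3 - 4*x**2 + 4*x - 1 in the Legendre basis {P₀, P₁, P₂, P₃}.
(-7/3)P₀ + (23/5)P₁ + (-8/3)P₂ + (2/5)P₃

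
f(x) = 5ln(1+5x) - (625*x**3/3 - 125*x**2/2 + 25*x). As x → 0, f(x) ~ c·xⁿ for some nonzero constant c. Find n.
4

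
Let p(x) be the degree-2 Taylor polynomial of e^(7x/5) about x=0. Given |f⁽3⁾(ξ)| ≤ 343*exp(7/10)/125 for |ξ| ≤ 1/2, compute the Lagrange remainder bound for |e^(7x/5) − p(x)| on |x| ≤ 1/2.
343*exp(7/10)/6000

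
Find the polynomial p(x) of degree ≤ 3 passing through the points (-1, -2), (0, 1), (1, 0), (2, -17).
-2*x**3 - 2*x**2 + 3*x + 1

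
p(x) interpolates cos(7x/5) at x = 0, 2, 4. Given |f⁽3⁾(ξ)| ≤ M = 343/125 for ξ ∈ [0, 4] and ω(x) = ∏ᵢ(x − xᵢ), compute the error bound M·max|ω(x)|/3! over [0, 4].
2744*sqrt(3)/3375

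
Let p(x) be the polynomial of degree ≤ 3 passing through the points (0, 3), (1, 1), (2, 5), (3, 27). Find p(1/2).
2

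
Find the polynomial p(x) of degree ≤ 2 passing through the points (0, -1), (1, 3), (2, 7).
4*x - 1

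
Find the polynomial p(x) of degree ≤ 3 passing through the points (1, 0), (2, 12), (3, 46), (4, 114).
2*x**3 - x**2 + x - 2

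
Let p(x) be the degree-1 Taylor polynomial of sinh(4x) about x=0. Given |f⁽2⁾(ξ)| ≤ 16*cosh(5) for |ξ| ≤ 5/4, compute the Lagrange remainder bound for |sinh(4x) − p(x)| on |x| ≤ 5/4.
25*cosh(5)/2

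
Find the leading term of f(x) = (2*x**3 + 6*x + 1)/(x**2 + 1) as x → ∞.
2*x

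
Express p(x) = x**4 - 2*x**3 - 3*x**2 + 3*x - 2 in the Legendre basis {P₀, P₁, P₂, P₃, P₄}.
(-14/5)P₀ + (9/5)P₁ + (-10/7)P₂ + (-4/5)P₃ + (8/35)P₄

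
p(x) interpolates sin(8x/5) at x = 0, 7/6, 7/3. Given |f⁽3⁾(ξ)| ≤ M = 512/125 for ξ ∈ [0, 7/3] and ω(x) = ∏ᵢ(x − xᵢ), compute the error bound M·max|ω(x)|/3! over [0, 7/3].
21952*sqrt(3)/91125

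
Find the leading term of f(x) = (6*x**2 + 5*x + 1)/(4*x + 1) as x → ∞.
3*x/2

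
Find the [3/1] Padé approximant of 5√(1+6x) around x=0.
(-135*x**3/8 + 135*x**2/4 + 135*x/4 + 5)/(15*x/4 + 1)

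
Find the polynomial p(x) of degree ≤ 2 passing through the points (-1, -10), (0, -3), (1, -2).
-3*x**2 + 4*x - 3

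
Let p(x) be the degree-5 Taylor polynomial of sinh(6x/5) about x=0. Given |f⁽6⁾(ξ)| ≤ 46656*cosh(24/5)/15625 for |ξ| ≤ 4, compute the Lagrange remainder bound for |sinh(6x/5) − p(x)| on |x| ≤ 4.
1327104*cosh(24/5)/78125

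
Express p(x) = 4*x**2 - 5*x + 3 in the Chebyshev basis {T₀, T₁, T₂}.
(5)T₀ + (-5)T₁ + (2)T₂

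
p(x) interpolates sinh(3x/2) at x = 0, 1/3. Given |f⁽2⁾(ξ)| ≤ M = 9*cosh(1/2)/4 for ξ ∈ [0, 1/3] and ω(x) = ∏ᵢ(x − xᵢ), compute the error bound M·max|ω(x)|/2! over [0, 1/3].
cosh(1/2)/32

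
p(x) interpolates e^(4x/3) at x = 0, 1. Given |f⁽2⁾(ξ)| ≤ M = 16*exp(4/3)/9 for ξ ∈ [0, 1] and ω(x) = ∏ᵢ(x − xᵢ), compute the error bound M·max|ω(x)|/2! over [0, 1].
2*exp(4/3)/9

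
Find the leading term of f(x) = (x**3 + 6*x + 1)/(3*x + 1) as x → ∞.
x**2/3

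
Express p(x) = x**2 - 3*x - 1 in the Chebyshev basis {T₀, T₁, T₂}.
(-1/2)T₀ + (-3)T₁ + (1/2)T₂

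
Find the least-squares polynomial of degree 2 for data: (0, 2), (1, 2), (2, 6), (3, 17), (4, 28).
61/35 + (-111/70)x + (29/14)x²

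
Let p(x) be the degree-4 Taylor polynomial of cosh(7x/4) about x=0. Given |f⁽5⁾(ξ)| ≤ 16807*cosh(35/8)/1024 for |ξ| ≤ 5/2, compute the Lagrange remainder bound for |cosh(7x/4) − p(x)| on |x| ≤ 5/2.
10504375*cosh(35/8)/786432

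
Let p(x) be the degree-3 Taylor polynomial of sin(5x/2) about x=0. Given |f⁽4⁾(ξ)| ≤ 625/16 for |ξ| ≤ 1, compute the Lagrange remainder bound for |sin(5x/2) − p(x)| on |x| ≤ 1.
625/384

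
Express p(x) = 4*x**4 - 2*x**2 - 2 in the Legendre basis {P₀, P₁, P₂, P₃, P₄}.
(-28/15)P₀ + (20/21)P₂ + (32/35)P₄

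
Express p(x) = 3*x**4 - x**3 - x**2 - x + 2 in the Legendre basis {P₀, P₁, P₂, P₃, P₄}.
(34/15)P₀ + (-8/5)P₁ + (22/21)P₂ + (-2/5)P₃ + (24/35)P₄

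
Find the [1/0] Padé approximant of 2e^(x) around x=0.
2*x + 2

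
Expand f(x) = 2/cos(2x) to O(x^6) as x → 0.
2 + 4*x**2 + 20*x**4/3 + O(x**6)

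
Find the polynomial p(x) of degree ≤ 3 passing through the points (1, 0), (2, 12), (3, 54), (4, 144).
3*x**3 - 3*x**2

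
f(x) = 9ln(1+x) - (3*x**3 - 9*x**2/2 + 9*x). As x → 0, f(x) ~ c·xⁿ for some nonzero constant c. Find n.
4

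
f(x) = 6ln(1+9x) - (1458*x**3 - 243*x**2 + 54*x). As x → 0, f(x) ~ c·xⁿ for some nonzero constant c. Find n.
4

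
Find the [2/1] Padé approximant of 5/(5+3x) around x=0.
1/(3*x/5 + 1)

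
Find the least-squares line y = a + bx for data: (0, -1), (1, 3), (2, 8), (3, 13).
a = -13/10, b = 47/10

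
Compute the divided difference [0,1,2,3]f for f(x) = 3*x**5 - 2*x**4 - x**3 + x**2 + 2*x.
62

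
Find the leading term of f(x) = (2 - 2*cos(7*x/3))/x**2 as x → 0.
49/9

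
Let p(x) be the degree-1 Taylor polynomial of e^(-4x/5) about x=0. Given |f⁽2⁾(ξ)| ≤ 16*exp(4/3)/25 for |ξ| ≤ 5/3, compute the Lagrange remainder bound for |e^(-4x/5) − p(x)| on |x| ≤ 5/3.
8*exp(4/3)/9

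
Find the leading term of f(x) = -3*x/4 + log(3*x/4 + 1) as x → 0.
-9*x**2/32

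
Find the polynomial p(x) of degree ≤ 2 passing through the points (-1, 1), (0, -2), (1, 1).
3*x**2 - 2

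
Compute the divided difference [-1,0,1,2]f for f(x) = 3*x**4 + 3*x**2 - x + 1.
6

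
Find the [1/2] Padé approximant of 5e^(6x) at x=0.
(10*x + 5)/(6*x**2 - 4*x + 1)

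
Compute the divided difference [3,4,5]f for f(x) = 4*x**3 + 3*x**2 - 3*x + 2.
51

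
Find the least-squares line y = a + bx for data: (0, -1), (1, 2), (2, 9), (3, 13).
a = -8/5, b = 49/10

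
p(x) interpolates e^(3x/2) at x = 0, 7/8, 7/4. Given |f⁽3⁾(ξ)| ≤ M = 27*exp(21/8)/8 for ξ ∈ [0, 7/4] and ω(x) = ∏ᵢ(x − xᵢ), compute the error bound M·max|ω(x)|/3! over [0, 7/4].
343*sqrt(3)*exp(21/8)/4096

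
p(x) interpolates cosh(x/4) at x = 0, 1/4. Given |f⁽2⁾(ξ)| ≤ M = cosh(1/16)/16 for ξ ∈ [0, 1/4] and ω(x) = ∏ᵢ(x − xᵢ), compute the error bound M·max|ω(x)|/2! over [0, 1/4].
cosh(1/16)/2048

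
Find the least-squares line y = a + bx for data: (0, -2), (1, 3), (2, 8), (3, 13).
a = -2, b = 5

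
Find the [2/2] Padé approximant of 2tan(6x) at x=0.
12*x/(1 - 12*x**2)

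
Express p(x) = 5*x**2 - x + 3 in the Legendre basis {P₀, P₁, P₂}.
(14/3)P₀ - P₁ + (10/3)P₂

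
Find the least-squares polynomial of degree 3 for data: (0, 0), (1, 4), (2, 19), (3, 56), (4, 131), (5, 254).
-1/126 + (349/108)x + (-80/63)x² + (233/108)x³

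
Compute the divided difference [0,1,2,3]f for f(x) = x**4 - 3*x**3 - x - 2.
3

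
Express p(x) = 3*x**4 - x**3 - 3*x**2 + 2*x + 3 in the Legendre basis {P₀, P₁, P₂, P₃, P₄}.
(13/5)P₀ + (7/5)P₁ + (-2/7)P₂ + (-2/5)P₃ + (24/35)P₄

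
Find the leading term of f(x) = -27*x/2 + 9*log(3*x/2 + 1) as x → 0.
-81*x**2/8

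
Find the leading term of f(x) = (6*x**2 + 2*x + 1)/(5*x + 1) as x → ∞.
6*x/5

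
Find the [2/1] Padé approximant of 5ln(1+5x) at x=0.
25*x*(5*x + 6)/(6*(10*x/3 + 1))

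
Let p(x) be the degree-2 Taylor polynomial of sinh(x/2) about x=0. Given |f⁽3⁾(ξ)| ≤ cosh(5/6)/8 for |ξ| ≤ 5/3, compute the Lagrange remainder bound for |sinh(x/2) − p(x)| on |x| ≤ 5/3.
125*cosh(5/6)/1296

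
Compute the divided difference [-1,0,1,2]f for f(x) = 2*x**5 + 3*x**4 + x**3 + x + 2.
17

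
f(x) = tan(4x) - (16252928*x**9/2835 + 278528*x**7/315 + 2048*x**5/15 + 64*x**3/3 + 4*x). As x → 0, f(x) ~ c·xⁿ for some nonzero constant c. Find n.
11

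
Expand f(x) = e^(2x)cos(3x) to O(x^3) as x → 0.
1 + 2*x - 5*x**2/2 + O(x**3)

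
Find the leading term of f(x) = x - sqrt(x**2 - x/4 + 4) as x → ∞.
1/8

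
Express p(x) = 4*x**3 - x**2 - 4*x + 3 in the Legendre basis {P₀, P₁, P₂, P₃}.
(8/3)P₀ + (-8/5)P₁ + (-2/3)P₂ + (8/5)P₃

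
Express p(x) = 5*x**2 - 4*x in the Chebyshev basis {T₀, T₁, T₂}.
(5/2)T₀ + (-4)T₁ + (5/2)T₂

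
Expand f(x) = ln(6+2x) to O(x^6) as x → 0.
log(6) + x/3 - x**2/18 + x**3/81 - x**4/324 + x**5/1215 + O(x**6)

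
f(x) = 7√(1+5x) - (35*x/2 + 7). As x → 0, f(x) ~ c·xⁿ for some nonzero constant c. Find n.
2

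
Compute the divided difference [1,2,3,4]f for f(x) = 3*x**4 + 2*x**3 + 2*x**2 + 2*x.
32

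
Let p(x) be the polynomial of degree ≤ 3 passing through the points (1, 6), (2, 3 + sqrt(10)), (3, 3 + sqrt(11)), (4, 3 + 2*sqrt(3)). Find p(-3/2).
-495*sqrt(10)/16 - 105*sqrt(3)/8 + 741/16 + 385*sqrt(11)/16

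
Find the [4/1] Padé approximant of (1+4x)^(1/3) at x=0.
(256*x**4/243 - 512*x**3/405 + 32*x**2/15 + 64*x/15 + 1)/(44*x/15 + 1)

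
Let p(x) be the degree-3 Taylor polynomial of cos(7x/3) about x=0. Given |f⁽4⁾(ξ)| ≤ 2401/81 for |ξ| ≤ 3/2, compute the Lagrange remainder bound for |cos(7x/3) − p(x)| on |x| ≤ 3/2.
2401/384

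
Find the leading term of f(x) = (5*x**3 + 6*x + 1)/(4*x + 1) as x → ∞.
5*x**2/4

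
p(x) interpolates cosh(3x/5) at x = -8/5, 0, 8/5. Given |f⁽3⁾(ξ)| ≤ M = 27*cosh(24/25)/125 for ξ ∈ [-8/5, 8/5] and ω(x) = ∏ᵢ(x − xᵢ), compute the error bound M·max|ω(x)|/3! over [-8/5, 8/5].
512*sqrt(3)*cosh(24/25)/15625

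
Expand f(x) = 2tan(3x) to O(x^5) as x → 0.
6*x + 18*x**3 + O(x**5)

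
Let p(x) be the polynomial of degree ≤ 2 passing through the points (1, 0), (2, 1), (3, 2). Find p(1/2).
-1/2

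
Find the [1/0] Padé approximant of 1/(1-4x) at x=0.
4*x + 1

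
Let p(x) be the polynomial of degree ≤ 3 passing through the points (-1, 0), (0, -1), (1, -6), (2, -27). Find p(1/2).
-9/4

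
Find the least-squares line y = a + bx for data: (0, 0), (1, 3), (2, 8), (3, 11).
a = -1/5, b = 19/5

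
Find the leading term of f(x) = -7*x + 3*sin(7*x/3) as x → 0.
-343*x**3/54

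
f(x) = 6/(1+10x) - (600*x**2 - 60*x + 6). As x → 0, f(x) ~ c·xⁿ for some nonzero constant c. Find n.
3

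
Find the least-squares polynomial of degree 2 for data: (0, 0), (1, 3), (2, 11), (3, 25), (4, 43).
-2/35 + (18/35)x + (18/7)x²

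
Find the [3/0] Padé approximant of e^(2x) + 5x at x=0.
4*x**3/3 + 2*x**2 + 7*x + 1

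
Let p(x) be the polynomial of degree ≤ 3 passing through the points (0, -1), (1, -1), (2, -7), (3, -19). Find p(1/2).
-1/4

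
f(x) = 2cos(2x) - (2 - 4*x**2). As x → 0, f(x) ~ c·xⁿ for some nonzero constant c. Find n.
4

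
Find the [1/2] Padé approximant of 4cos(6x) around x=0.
4/(18*x**2 + 1)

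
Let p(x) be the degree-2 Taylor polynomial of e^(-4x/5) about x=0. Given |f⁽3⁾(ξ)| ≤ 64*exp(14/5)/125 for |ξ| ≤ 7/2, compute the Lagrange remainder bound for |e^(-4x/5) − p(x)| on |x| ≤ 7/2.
1372*exp(14/5)/375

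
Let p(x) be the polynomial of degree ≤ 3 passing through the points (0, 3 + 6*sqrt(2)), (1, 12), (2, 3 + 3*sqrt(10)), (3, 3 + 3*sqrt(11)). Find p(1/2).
-15*sqrt(10)/16 + 3*sqrt(11)/16 + 15*sqrt(2)/8 + 183/16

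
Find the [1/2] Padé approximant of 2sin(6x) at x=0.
12*x/(6*x**2 + 1)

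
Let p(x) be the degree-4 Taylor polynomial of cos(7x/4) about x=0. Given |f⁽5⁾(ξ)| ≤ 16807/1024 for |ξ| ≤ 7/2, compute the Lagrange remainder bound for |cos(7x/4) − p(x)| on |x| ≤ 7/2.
282475249/3932160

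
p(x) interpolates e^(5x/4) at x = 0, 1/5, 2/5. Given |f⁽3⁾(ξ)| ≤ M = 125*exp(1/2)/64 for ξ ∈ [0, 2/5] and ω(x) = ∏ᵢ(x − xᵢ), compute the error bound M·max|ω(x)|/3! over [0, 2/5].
sqrt(3)*exp(1/2)/1728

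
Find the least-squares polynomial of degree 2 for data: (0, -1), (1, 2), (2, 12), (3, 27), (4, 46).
-46/35 + (93/70)x + (37/14)x²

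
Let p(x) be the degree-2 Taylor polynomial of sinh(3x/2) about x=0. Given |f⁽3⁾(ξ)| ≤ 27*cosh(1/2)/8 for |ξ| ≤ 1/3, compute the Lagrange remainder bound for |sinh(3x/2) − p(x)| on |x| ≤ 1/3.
cosh(1/2)/48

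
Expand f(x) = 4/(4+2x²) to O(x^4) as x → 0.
1 - x**2/2 + O(x**4)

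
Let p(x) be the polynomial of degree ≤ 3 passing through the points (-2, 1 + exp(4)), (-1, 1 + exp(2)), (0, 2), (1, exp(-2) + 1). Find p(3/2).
((-5*exp(4) - 19 + 21*exp(2))*exp(2) + 35)*exp(-2)/16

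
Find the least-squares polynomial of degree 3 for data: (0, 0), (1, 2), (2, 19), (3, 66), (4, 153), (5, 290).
25/126 + (-2683/756)x + (355/126)x² + (205/108)x³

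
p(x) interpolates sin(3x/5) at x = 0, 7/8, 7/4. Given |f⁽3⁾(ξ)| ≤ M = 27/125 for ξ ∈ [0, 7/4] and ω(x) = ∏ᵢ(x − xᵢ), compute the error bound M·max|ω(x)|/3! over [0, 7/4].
343*sqrt(3)/64000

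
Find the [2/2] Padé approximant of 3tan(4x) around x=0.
12*x/(1 - 16*x**2/3)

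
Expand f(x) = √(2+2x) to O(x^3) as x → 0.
sqrt(2) + sqrt(2)*x/2 - sqrt(2)*x**2/8 + O(x**3)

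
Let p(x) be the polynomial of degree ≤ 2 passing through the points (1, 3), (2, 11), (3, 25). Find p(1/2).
5/4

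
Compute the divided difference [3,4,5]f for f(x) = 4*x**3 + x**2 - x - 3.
49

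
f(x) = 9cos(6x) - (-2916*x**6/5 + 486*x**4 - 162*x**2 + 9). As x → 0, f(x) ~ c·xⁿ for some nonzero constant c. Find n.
8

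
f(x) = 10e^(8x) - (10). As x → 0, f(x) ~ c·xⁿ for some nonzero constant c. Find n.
1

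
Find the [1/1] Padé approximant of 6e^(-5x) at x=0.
(6 - 15*x)/(5*x/2 + 1)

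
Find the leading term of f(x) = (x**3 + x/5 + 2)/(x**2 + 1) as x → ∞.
x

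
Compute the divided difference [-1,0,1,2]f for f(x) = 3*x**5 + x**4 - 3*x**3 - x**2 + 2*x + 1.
14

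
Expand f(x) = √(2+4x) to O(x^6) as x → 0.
sqrt(2) + sqrt(2)*x - sqrt(2)*x**2/2 + sqrt(2)*x**3/2 - 5*sqrt(2)*x**4/8 + 7*sqrt(2)*x**5/8 + O(x**6)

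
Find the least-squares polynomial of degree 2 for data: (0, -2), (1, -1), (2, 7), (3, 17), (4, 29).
-18/7 + (8/7)x + (12/7)x²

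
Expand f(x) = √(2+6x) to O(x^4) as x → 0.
sqrt(2) + 3*sqrt(2)*x/2 - 9*sqrt(2)*x**2/8 + 27*sqrt(2)*x**3/16 + O(x**4)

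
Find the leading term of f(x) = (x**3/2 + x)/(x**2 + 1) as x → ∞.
x/2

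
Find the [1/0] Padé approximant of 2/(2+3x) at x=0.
1 - 3*x/2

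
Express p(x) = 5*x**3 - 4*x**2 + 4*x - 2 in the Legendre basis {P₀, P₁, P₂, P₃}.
(-10/3)P₀ + (7)P₁ + (-8/3)P₂ + (2)P₃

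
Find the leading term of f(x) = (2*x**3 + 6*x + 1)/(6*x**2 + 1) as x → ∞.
x/3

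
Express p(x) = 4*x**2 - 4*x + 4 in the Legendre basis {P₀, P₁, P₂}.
(16/3)P₀ + (-4)P₁ + (8/3)P₂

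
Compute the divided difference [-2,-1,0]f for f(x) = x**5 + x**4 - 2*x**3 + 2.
-2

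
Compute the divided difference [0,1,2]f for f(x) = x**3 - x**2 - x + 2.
2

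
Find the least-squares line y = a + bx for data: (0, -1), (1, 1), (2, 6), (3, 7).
a = -11/10, b = 29/10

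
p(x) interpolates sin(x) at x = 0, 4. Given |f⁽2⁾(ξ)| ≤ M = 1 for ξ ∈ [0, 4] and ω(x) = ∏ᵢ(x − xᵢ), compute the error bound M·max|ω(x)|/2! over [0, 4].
2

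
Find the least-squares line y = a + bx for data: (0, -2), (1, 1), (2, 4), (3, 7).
a = -2, b = 3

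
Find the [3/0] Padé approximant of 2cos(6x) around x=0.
2 - 36*x**2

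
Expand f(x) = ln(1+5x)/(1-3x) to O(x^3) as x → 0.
5*x + 5*x**2/2 + O(x**3)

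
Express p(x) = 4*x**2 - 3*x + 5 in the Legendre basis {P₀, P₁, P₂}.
(19/3)P₀ + (-3)P₁ + (8/3)P₂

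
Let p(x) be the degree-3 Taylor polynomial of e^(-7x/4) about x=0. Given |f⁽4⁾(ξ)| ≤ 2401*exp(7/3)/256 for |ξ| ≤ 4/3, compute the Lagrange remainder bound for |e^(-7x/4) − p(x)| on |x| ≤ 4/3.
2401*exp(7/3)/1944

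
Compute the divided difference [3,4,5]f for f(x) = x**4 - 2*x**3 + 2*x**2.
75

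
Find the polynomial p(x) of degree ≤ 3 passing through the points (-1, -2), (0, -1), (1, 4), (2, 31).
3*x**3 + 2*x**2 - 1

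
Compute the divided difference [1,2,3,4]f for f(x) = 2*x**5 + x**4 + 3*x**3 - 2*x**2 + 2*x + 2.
143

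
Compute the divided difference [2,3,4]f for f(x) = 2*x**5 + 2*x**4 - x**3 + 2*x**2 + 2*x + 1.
673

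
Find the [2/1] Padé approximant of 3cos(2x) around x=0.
3 - 6*x**2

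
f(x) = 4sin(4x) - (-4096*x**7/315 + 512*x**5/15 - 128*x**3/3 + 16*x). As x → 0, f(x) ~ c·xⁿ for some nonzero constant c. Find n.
9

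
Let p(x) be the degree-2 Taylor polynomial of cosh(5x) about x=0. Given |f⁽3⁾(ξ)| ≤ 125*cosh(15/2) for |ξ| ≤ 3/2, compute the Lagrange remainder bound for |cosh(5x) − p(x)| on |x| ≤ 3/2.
1125*cosh(15/2)/16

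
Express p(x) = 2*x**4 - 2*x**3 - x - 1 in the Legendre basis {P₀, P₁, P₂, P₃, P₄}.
(-3/5)P₀ + (-11/5)P₁ + (8/7)P₂ + (-4/5)P₃ + (16/35)P₄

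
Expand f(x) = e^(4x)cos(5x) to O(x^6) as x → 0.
1 + 4*x - 9*x**2/2 - 118*x**3/3 - 1519*x**4/24 - 619*x**5/30 + O(x**6)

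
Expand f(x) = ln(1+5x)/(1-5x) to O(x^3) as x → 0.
5*x + 25*x**2/2 + O(x**3)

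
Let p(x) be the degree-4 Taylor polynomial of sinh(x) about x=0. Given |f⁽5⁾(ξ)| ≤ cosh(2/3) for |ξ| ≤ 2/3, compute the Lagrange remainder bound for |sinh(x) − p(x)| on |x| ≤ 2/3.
4*cosh(2/3)/3645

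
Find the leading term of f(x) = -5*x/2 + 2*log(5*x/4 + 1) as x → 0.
-25*x**2/16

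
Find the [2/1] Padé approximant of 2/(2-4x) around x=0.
1/(1 - 2*x)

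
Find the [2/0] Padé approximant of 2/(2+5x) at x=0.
25*x**2/4 - 5*x/2 + 1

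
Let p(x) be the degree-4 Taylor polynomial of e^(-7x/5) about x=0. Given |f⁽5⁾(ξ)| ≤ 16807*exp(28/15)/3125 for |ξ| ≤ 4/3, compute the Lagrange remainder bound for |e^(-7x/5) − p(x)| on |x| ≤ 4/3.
2151296*exp(28/15)/11390625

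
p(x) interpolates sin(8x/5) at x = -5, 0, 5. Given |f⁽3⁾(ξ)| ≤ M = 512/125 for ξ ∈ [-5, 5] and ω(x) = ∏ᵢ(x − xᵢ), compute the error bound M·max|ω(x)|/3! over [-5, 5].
512*sqrt(3)/27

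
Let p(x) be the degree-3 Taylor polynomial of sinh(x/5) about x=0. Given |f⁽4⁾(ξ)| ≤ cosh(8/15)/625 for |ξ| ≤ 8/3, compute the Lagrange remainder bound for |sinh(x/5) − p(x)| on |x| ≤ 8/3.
512*cosh(8/15)/151875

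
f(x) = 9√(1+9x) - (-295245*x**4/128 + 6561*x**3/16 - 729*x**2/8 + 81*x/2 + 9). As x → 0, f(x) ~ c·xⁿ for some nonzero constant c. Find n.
5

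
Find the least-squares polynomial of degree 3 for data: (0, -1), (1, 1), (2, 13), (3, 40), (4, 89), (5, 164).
-62/63 + (-209/189)x + (541/252)x² + (101/108)x³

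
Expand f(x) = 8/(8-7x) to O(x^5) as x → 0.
1 + 7*x/8 + 49*x**2/64 + 343*x**3/512 + 2401*x**4/4096 + O(x**5)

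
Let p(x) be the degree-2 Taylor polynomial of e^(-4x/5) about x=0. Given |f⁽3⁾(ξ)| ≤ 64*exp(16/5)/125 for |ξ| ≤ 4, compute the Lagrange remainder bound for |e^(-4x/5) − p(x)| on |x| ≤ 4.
2048*exp(16/5)/375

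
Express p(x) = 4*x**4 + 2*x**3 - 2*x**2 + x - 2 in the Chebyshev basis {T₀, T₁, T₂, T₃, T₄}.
(-3/2)T₀ + (5/2)T₁ + T₂ + (1/2)T₃ + (1/2)T₄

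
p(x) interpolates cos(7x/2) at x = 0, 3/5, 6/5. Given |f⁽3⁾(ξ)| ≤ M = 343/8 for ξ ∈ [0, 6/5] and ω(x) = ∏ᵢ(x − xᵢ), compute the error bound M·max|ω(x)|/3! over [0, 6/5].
343*sqrt(3)/1000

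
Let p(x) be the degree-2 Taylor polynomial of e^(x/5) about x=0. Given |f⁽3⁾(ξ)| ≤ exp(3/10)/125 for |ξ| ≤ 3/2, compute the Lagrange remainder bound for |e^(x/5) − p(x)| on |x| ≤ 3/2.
9*exp(3/10)/2000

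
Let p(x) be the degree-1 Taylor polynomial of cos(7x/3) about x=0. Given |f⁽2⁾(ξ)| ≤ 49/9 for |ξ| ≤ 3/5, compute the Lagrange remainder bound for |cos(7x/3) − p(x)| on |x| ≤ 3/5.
49/50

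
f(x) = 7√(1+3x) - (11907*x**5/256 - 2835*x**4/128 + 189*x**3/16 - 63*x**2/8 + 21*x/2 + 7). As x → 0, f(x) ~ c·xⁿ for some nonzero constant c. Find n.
6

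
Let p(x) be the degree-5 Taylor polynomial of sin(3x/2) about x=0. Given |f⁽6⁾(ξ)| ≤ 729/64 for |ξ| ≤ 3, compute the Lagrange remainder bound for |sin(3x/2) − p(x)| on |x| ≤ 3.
59049/5120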